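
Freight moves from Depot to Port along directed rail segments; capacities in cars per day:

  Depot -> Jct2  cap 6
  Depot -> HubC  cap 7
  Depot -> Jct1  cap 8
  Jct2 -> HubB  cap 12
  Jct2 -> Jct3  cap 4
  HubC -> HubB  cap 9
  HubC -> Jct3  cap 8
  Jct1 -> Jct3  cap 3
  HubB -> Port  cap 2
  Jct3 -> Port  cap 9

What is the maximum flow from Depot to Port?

Augment Depot→Jct2→HubB→Port: bottleneck 2, flow now 2.
Augment Depot→Jct2→Jct3→Port: bottleneck 4, flow now 6.
Augment Depot→HubC→Jct3→Port: bottleneck 5, flow now 11.
No augmenting path remains; maximum flow = 11.
In the residual graph, reachable from Depot: {Depot, Jct2, HubC, Jct1, HubB, Jct3}.
Min-cut edges: HubB→Port (2), Jct3→Port (9); capacity 2 + 9 = 11.
This cut is saturated, so no flow can exceed 11.

11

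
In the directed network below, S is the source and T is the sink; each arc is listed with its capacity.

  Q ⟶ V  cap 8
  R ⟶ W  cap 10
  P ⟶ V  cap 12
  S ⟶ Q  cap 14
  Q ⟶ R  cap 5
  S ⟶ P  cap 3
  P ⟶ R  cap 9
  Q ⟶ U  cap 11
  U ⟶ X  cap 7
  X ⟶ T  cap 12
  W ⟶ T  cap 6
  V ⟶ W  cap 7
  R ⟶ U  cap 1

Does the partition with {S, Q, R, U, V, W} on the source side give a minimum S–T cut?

No — its capacity is 16, but the minimum cut has capacity 13.

Given cut capacity: 3 + 7 + 6 = 16.
Augment S→P→R→W→T: bottleneck 3, flow now 3.
Augment S→Q→R→W→T: bottleneck 3, flow now 6.
Augment S→Q→U→X→T: bottleneck 7, flow now 13.
No augmenting path remains; maximum flow = 13.
In the residual graph, reachable from S: {S, P, Q, R, U, V, W}.
Min-cut edges: U→X (7), W→T (6); capacity 7 + 6 = 13.
Cut capacity 16 exceeds the max flow 13, so it is not minimum.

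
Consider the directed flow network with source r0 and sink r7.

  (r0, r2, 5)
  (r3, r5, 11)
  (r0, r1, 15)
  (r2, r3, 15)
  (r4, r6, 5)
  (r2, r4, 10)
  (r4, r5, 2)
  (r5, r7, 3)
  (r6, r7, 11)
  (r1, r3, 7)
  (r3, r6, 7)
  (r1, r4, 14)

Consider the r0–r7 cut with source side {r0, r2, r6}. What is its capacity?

Edges leaving {r0, r2, r6}: r0→r1 (15), r2→r3 (15), r2→r4 (10), r6→r7 (11).
Cut capacity = 15 + 15 + 10 + 11 = 51.

51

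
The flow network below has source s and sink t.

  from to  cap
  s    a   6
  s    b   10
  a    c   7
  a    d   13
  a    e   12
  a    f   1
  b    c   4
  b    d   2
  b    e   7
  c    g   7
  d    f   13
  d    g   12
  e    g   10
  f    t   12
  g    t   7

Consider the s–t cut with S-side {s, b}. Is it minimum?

No — its capacity is 19, but the minimum cut has capacity 15.

Given cut capacity: 6 + 4 + 2 + 7 = 19.
Augment s→a→f→t: bottleneck 1, flow now 1.
Augment s→a→c→g→t: bottleneck 5, flow now 6.
Augment s→b→c→g→t: bottleneck 2, flow now 8.
Augment s→b→d→f→t: bottleneck 2, flow now 10.
Augment s→b→c→a→d→f→t: bottleneck 2, flow now 12. (uses reverse residual edge)
Augment s→b→e→g→c→a→d→f→t: bottleneck 3, flow now 15. (uses reverse residual edge)
No augmenting path remains; maximum flow = 15.
In the residual graph, reachable from s: {s, b, c, e, g}.
Min-cut edges: s→a (6), b→d (2), g→t (7); capacity 6 + 2 + 7 = 15.
Cut capacity 19 exceeds the max flow 15, so it is not minimum.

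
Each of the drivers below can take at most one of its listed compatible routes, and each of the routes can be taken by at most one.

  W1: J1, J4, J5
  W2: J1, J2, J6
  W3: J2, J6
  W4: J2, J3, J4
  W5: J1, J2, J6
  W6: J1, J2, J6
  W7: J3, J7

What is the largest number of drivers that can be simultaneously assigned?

Unit-capacity flow: source→left, listed edges, right→sink; max matching = max flow.
Augmenting path W1→J1 (+1); matched 1.
Augmenting path W2→J2 (+1); matched 2.
Augmenting path W3→J6 (+1); matched 3.
Augmenting path W4→J3 (+1); matched 4.
Augmenting path W7→J7 (+1); matched 5.
Augmenting path W5→J1→W1→J4 (+1); matched 6.
No augmenting path remains; maximum matching = 6.
König certificate: {W1, W4, W7, J1, J2, J6} is a vertex cover of size 6 (every listed pair touches it), so no matching can be larger.

6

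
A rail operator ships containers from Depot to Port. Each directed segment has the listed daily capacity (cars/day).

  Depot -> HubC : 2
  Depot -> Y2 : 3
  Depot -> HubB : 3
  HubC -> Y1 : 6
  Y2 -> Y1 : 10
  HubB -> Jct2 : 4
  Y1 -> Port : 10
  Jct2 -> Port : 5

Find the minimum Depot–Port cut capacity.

Augment Depot→HubC→Y1→Port: bottleneck 2, flow now 2.
Augment Depot→Y2→Y1→Port: bottleneck 3, flow now 5.
Augment Depot→HubB→Jct2→Port: bottleneck 3, flow now 8.
No augmenting path remains; maximum flow = 8.
By max-flow min-cut, the minimum cut capacity equals the max flow.
In the residual graph, reachable from Depot: {Depot}.
Min-cut edges: Depot→HubC (2), Depot→Y2 (3), Depot→HubB (3); capacity 2 + 3 + 3 = 8.

8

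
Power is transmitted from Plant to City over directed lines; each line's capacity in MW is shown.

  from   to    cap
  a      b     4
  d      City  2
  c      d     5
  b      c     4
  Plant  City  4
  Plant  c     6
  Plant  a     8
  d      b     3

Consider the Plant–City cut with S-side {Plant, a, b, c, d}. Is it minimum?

Given cut capacity: 4 + 2 = 6.
Augment Plant→City: bottleneck 4, flow now 4.
Augment Plant→c→d→City: bottleneck 2, flow now 6.
No augmenting path remains; maximum flow = 6.
Cut capacity 6 equals the max flow, so it is a minimum cut.

Yes — it is a minimum cut (capacity 6).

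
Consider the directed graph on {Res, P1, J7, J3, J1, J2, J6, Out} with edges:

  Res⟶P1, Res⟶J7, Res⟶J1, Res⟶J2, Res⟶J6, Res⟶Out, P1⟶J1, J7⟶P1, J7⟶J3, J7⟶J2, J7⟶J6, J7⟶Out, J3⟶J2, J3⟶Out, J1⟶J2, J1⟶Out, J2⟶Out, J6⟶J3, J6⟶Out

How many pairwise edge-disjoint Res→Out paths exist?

Assign every edge capacity 1; by Menger, the answer equals the max flow.
Path Res→Out (+1); total 1.
Path Res→J7→Out (+1); total 2.
Path Res→J1→Out (+1); total 3.
Path Res→J2→Out (+1); total 4.
Path Res→J6→Out (+1); total 5.
No residual Res→Out path; max flow = 5.
Certifying cut of size 5: {J1→Out, J2→Out, Res→J6, Res→J7, Res→Out}.

5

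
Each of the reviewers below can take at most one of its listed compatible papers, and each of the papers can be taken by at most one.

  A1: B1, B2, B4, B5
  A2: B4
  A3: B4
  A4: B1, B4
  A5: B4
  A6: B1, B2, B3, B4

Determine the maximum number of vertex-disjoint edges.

4

Unit-capacity flow: source→left, listed edges, right→sink; max matching = max flow.
Augmenting path A1→B1 (+1); matched 1.
Augmenting path A2→B4 (+1); matched 2.
Augmenting path A6→B2 (+1); matched 3.
Augmenting path A4→B1→A1→B5 (+1); matched 4.
No augmenting path remains; maximum matching = 4.
König certificate: {A1, A4, A6, B4} is a vertex cover of size 4 (every listed pair touches it), so no matching can be larger.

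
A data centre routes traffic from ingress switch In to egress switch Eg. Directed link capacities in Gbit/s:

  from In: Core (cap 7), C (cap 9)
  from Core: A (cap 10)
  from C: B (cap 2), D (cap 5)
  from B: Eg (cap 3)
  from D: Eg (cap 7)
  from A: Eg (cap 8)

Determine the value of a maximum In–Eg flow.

Augment In→Core→A→Eg: bottleneck 7, flow now 7.
Augment In→C→B→Eg: bottleneck 2, flow now 9.
Augment In→C→D→Eg: bottleneck 5, flow now 14.
No augmenting path remains; maximum flow = 14.
In the residual graph, reachable from In: {In, C}.
Min-cut edges: In→Core (7), C→B (2), C→D (5); capacity 7 + 2 + 5 = 14.
This cut is saturated, so no flow can exceed 14.

14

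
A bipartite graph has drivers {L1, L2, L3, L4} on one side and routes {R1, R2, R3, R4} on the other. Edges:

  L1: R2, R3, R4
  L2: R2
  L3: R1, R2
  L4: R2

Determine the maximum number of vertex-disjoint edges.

Unit-capacity flow: source→left, listed edges, right→sink; max matching = max flow.
Augmenting path L1→R2 (+1); matched 1.
Augmenting path L3→R1 (+1); matched 2.
Augmenting path L2→R2→L1→R3 (+1); matched 3.
No augmenting path remains; maximum matching = 3.
König certificate: {L1, L3, R2} is a vertex cover of size 3 (every listed pair touches it), so no matching can be larger.

3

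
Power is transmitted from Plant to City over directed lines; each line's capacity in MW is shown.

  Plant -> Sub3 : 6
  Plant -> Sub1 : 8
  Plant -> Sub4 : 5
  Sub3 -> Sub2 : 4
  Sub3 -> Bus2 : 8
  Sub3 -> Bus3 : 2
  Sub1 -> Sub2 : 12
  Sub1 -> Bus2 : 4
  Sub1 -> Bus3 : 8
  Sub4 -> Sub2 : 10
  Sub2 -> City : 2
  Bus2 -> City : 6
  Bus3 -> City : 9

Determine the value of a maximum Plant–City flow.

Augment Plant→Sub3→Sub2→City: bottleneck 2, flow now 2.
Augment Plant→Sub3→Bus2→City: bottleneck 4, flow now 6.
Augment Plant→Sub1→Bus2→City: bottleneck 2, flow now 8.
Augment Plant→Sub1→Bus3→City: bottleneck 6, flow now 14.
Augment Plant→Sub4→Sub2→Sub3→Bus3→City: bottleneck 2, flow now 16. (uses reverse residual edge)
No augmenting path remains; maximum flow = 16.
In the residual graph, reachable from Plant: {Plant, Sub4, Sub2}.
Min-cut edges: Plant→Sub3 (6), Plant→Sub1 (8), Sub2→City (2); capacity 6 + 8 + 2 = 16.
This cut is saturated, so no flow can exceed 16.

16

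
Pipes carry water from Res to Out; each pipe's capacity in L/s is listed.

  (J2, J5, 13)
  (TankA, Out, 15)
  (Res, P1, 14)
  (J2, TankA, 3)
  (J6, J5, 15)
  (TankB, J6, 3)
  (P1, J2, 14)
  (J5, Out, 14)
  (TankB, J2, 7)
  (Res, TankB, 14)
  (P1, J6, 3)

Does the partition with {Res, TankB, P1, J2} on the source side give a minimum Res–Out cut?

Given cut capacity: 3 + 3 + 13 + 3 = 22.
Augment Res→TankB→J2→J5→Out: bottleneck 7, flow now 7.
Augment Res→TankB→J6→J5→Out: bottleneck 3, flow now 10.
Augment Res→P1→J2→J5→Out: bottleneck 4, flow now 14.
Augment Res→P1→J2→TankA→Out: bottleneck 3, flow now 17.
No augmenting path remains; maximum flow = 17.
In the residual graph, reachable from Res: {Res, TankB, P1, J2, J6, J5}.
Min-cut edges: J2→TankA (3), J5→Out (14); capacity 3 + 14 = 17.
Cut capacity 22 exceeds the max flow 17, so it is not minimum.

No — its capacity is 22, but the minimum cut has capacity 17.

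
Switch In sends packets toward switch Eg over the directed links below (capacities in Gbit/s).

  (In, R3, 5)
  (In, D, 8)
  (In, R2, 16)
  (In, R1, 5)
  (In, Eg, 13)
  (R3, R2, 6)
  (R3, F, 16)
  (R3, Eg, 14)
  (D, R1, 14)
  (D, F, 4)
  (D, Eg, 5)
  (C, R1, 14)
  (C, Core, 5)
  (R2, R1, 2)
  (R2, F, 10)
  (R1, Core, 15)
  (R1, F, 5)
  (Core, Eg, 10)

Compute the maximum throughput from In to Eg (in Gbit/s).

33

Augment In→Eg: bottleneck 13, flow now 13.
Augment In→R3→Eg: bottleneck 5, flow now 18.
Augment In→D→Eg: bottleneck 5, flow now 23.
Augment In→R1→Core→Eg: bottleneck 5, flow now 28.
Augment In→D→R1→Core→Eg: bottleneck 3, flow now 31.
Augment In→R2→R1→Core→Eg: bottleneck 2, flow now 33.
No augmenting path remains; maximum flow = 33.
In the residual graph, reachable from In: {In, R2, F}.
Min-cut edges: In→R3 (5), In→D (8), In→R1 (5), In→Eg (13), R2→R1 (2); capacity 5 + 8 + 5 + 13 + 2 = 33.
This cut is saturated, so no flow can exceed 33.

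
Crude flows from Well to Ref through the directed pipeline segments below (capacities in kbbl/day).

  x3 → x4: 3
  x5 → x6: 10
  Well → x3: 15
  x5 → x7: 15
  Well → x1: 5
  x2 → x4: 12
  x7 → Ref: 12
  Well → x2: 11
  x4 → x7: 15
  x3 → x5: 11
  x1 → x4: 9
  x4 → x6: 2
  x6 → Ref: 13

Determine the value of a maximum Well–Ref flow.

24

Augment Well→x1→x4→x6→Ref: bottleneck 2, flow now 2.
Augment Well→x1→x4→x7→Ref: bottleneck 3, flow now 5.
Augment Well→x2→x4→x7→Ref: bottleneck 9, flow now 14.
Augment Well→x3→x5→x6→Ref: bottleneck 10, flow now 24.
No augmenting path remains; maximum flow = 24.
In the residual graph, reachable from Well: {Well, x1, x2, x3, x4, x5, x7}.
Min-cut edges: x4→x6 (2), x5→x6 (10), x7→Ref (12); capacity 2 + 10 + 12 = 24.
This cut is saturated, so no flow can exceed 24.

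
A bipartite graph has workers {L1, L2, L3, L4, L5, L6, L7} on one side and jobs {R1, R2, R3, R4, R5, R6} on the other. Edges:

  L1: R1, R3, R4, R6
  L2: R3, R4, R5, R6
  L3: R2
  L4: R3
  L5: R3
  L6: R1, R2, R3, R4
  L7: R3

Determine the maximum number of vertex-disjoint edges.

Unit-capacity flow: source→left, listed edges, right→sink; max matching = max flow.
Augmenting path L1→R1 (+1); matched 1.
Augmenting path L2→R3 (+1); matched 2.
Augmenting path L3→R2 (+1); matched 3.
Augmenting path L6→R4 (+1); matched 4.
Augmenting path L4→R3→L2→R5 (+1); matched 5.
No augmenting path remains; maximum matching = 5.
König certificate: {L1, L2, L3, L6, R3} is a vertex cover of size 5 (every listed pair touches it), so no matching can be larger.

5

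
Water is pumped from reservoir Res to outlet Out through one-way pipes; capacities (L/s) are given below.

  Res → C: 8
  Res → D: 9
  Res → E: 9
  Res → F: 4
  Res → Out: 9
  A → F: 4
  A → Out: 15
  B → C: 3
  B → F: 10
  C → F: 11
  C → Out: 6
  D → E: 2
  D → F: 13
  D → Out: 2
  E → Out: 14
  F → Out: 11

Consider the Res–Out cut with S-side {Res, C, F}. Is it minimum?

No — its capacity is 44, but the minimum cut has capacity 39.

Given cut capacity: 9 + 9 + 9 + 6 + 11 = 44.
Augment Res→Out: bottleneck 9, flow now 9.
Augment Res→C→Out: bottleneck 6, flow now 15.
Augment Res→D→Out: bottleneck 2, flow now 17.
Augment Res→E→Out: bottleneck 9, flow now 26.
Augment Res→F→Out: bottleneck 4, flow now 30.
Augment Res→C→F→Out: bottleneck 2, flow now 32.
Augment Res→D→E→Out: bottleneck 2, flow now 34.
Augment Res→D→F→Out: bottleneck 5, flow now 39.
No augmenting path remains; maximum flow = 39.
In the residual graph, reachable from Res: {Res}.
Min-cut edges: Res→C (8), Res→D (9), Res→E (9), Res→F (4), Res→Out (9); capacity 8 + 9 + 9 + 4 + 9 = 39.
Cut capacity 44 exceeds the max flow 39, so it is not minimum.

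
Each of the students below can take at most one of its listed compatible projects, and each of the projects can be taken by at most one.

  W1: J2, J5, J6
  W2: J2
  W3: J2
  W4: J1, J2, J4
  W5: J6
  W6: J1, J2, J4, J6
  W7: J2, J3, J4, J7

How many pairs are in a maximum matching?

Unit-capacity flow: source→left, listed edges, right→sink; max matching = max flow.
Augmenting path W1→J2 (+1); matched 1.
Augmenting path W4→J1 (+1); matched 2.
Augmenting path W5→J6 (+1); matched 3.
Augmenting path W6→J4 (+1); matched 4.
Augmenting path W7→J3 (+1); matched 5.
Augmenting path W2→J2→W1→J5 (+1); matched 6.
No augmenting path remains; maximum matching = 6.
König certificate: {W1, W4, W5, W6, W7, J2} is a vertex cover of size 6 (every listed pair touches it), so no matching can be larger.

6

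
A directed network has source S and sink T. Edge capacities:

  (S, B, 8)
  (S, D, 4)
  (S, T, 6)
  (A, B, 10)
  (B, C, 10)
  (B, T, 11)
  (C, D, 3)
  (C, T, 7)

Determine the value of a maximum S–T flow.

Augment S→T: bottleneck 6, flow now 6.
Augment S→B→T: bottleneck 8, flow now 14.
No augmenting path remains; maximum flow = 14.
In the residual graph, reachable from S: {S, D}.
Min-cut edges: S→B (8), S→T (6); capacity 8 + 6 = 14.
This cut is saturated, so no flow can exceed 14.

14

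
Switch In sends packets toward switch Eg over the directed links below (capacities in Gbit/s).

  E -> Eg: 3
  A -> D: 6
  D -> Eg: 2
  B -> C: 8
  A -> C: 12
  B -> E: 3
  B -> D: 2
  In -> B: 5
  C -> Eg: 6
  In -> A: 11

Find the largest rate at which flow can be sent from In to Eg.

11

Augment In→A→C→Eg: bottleneck 6, flow now 6.
Augment In→A→D→Eg: bottleneck 2, flow now 8.
Augment In→B→E→Eg: bottleneck 3, flow now 11.
No augmenting path remains; maximum flow = 11.
In the residual graph, reachable from In: {In, A, B, C, D}.
Min-cut edges: B→E (3), C→Eg (6), D→Eg (2); capacity 3 + 6 + 2 = 11.
This cut is saturated, so no flow can exceed 11.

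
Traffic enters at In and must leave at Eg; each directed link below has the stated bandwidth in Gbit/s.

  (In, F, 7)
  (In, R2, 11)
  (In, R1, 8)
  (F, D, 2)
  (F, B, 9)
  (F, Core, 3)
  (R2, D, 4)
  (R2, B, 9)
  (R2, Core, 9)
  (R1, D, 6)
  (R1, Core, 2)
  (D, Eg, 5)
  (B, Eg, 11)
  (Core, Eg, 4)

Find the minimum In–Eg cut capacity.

Augment In→F→D→Eg: bottleneck 2, flow now 2.
Augment In→F→B→Eg: bottleneck 5, flow now 7.
Augment In→R2→D→Eg: bottleneck 3, flow now 10.
Augment In→R2→B→Eg: bottleneck 6, flow now 16.
Augment In→R2→Core→Eg: bottleneck 2, flow now 18.
Augment In→R1→Core→Eg: bottleneck 2, flow now 20.
No augmenting path remains; maximum flow = 20.
By max-flow min-cut, the minimum cut capacity equals the max flow.
In the residual graph, reachable from In: {In, F, R2, R1, D, B, Core}.
Min-cut edges: D→Eg (5), B→Eg (11), Core→Eg (4); capacity 5 + 11 + 4 = 20.

20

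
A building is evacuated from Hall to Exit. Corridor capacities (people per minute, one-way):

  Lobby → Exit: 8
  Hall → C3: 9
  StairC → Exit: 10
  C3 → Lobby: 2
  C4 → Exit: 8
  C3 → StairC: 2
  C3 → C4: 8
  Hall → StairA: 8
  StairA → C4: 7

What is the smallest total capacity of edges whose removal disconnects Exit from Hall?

12

Augment Hall→C3→C4→Exit: bottleneck 8, flow now 8.
Augment Hall→C3→Lobby→Exit: bottleneck 1, flow now 9.
Augment Hall→StairA→C4→C3→Lobby→Exit: bottleneck 1, flow now 10. (uses reverse residual edge)
Augment Hall→StairA→C4→C3→StairC→Exit: bottleneck 2, flow now 12. (uses reverse residual edge)
No augmenting path remains; maximum flow = 12.
By max-flow min-cut, the minimum cut capacity equals the max flow.
In the residual graph, reachable from Hall: {Hall, C3, StairA, C4}.
Min-cut edges: C3→Lobby (2), C3→StairC (2), C4→Exit (8); capacity 2 + 2 + 8 = 12.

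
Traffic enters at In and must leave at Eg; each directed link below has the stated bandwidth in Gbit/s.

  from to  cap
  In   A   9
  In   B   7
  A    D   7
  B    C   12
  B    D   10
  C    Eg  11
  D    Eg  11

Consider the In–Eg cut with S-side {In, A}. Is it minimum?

Given cut capacity: 7 + 7 = 14.
Augment In→A→D→Eg: bottleneck 7, flow now 7.
Augment In→B→C→Eg: bottleneck 7, flow now 14.
No augmenting path remains; maximum flow = 14.
Cut capacity 14 equals the max flow, so it is a minimum cut.

Yes — it is a minimum cut (capacity 14).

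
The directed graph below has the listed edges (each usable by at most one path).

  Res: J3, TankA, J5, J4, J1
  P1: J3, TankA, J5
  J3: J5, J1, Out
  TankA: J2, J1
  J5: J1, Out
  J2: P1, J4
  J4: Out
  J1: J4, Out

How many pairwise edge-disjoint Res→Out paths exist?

4

Assign every edge capacity 1; by Menger, the answer equals the max flow.
Path Res→J3→Out (+1); total 1.
Path Res→J5→Out (+1); total 2.
Path Res→J4→Out (+1); total 3.
Path Res→J1→Out (+1); total 4.
No residual Res→Out path; max flow = 4.
Certifying cut of size 4: {J1→Out, J3→Out, J4→Out, J5→Out}.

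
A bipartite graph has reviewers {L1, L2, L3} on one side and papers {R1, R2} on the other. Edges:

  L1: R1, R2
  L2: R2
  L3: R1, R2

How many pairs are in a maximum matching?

Unit-capacity flow: source→left, listed edges, right→sink; max matching = max flow.
Augmenting path L1→R1 (+1); matched 1.
Augmenting path L2→R2 (+1); matched 2.
No augmenting path remains; maximum matching = 2.
König certificate: {R1, R2} is a vertex cover of size 2 (every listed pair touches it), so no matching can be larger.

2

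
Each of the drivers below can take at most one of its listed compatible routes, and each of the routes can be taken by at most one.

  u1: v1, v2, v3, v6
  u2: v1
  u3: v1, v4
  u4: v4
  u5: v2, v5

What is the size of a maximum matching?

Unit-capacity flow: source→left, listed edges, right→sink; max matching = max flow.
Augmenting path u1→v1 (+1); matched 1.
Augmenting path u3→v4 (+1); matched 2.
Augmenting path u5→v2 (+1); matched 3.
Augmenting path u2→v1→u1→v3 (+1); matched 4.
No augmenting path remains; maximum matching = 4.
König certificate: {u1, u5, v1, v4} is a vertex cover of size 4 (every listed pair touches it), so no matching can be larger.

4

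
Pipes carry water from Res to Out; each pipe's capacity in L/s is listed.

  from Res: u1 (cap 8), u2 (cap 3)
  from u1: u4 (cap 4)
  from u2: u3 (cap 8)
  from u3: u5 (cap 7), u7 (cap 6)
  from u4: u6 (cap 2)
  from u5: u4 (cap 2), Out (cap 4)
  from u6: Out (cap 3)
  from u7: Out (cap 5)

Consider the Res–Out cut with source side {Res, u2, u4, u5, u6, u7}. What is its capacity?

Edges leaving {Res, u2, u4, u5, u6, u7}: Res→u1 (8), u2→u3 (8), u5→Out (4), u6→Out (3), u7→Out (5).
Cut capacity = 8 + 8 + 4 + 3 + 5 = 28.

28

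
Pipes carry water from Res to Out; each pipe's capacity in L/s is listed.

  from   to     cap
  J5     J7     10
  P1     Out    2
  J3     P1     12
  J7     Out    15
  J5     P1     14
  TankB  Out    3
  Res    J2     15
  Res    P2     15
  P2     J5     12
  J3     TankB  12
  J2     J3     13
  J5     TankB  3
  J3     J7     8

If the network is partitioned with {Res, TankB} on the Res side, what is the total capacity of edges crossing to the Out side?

Edges leaving {Res, TankB}: Res→J2 (15), Res→P2 (15), TankB→Out (3).
Cut capacity = 15 + 15 + 3 = 33.

33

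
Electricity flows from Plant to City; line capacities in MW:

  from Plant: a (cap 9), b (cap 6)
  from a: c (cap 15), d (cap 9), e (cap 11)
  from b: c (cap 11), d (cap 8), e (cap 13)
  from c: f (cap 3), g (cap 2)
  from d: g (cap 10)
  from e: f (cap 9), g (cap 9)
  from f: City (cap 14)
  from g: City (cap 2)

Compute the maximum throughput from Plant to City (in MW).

Augment Plant→a→c→f→City: bottleneck 3, flow now 3.
Augment Plant→a→c→g→City: bottleneck 2, flow now 5.
Augment Plant→a→e→f→City: bottleneck 4, flow now 9.
Augment Plant→b→e→f→City: bottleneck 5, flow now 14.
No augmenting path remains; maximum flow = 14.
In the residual graph, reachable from Plant: {Plant, a, b, c, d, e, g}.
Min-cut edges: c→f (3), e→f (9), g→City (2); capacity 3 + 9 + 2 = 14.
This cut is saturated, so no flow can exceed 14.

14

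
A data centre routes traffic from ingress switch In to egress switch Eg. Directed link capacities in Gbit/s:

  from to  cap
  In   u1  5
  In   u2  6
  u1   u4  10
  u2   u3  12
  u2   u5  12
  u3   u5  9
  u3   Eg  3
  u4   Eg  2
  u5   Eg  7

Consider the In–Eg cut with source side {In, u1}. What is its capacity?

16

Edges leaving {In, u1}: In→u2 (6), u1→u4 (10).
Cut capacity = 6 + 10 = 16.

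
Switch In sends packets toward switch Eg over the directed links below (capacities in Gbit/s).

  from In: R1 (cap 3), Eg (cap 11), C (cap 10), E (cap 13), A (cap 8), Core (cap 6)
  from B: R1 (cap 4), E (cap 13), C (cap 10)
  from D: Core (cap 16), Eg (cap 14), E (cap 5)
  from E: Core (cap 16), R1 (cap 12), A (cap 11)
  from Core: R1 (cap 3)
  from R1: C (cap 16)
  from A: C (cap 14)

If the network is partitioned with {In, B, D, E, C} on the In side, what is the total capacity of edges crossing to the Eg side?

Edges leaving {In, B, D, E, C}: In→Core (6), In→R1 (3), In→A (8), In→Eg (11), B→R1 (4), D→Core (16), D→Eg (14), E→Core (16), E→R1 (12), E→A (11).
Cut capacity = 6 + 3 + 8 + 11 + 4 + 16 + 14 + 16 + 12 + 11 = 101.

101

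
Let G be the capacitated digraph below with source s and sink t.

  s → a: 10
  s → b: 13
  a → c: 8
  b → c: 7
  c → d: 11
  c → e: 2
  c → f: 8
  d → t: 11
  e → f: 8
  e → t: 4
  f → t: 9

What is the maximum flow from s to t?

15

Augment s→a→c→d→t: bottleneck 8, flow now 8.
Augment s→b→c→d→t: bottleneck 3, flow now 11.
Augment s→b→c→e→t: bottleneck 2, flow now 13.
Augment s→b→c→f→t: bottleneck 2, flow now 15.
No augmenting path remains; maximum flow = 15.
In the residual graph, reachable from s: {s, a, b}.
Min-cut edges: a→c (8), b→c (7); capacity 8 + 7 = 15.
This cut is saturated, so no flow can exceed 15.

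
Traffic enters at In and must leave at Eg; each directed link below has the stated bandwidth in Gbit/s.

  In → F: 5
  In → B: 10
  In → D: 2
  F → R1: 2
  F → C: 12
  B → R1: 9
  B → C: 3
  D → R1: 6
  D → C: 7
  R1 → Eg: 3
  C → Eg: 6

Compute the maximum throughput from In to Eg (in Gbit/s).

9

Augment In→F→R1→Eg: bottleneck 2, flow now 2.
Augment In→F→C→Eg: bottleneck 3, flow now 5.
Augment In→B→R1→Eg: bottleneck 1, flow now 6.
Augment In→B→C→Eg: bottleneck 3, flow now 9.
No augmenting path remains; maximum flow = 9.
In the residual graph, reachable from In: {In, F, B, D, R1, C}.
Min-cut edges: R1→Eg (3), C→Eg (6); capacity 3 + 6 = 9.
This cut is saturated, so no flow can exceed 9.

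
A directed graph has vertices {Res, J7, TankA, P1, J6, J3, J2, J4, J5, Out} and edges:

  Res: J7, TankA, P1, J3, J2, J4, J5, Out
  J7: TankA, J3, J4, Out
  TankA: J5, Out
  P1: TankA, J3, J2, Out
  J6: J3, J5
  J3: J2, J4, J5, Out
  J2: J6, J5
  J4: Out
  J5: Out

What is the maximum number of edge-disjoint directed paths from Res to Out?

7

Assign every edge capacity 1; by Menger, the answer equals the max flow.
Path Res→Out (+1); total 1.
Path Res→J7→Out (+1); total 2.
Path Res→TankA→Out (+1); total 3.
Path Res→P1→Out (+1); total 4.
Path Res→J3→Out (+1); total 5.
Path Res→J4→Out (+1); total 6.
Path Res→J5→Out (+1); total 7.
No residual Res→Out path; max flow = 7.
Certifying cut of size 7: {J3→Out, J4→Out, J5→Out, Res→J7, Res→Out, Res→P1, Res→TankA}.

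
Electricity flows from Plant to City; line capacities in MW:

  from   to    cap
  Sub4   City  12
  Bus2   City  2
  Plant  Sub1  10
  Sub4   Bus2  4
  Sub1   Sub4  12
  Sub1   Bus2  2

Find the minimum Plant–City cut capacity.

10

Augment Plant→Sub1→Bus2→City: bottleneck 2, flow now 2.
Augment Plant→Sub1→Sub4→City: bottleneck 8, flow now 10.
No augmenting path remains; maximum flow = 10.
By max-flow min-cut, the minimum cut capacity equals the max flow.
In the residual graph, reachable from Plant: {Plant}.
Min-cut edges: Plant→Sub1 (10); capacity 10 = 10.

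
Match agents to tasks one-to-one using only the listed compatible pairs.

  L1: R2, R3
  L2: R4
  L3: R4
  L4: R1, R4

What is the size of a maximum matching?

Unit-capacity flow: source→left, listed edges, right→sink; max matching = max flow.
Augmenting path L1→R2 (+1); matched 1.
Augmenting path L2→R4 (+1); matched 2.
Augmenting path L4→R1 (+1); matched 3.
No augmenting path remains; maximum matching = 3.
König certificate: {L1, L4, R4} is a vertex cover of size 3 (every listed pair touches it), so no matching can be larger.

3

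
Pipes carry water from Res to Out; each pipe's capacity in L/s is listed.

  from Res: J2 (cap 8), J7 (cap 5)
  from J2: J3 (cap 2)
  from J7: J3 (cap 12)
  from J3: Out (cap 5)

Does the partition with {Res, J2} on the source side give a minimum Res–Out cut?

No — its capacity is 7, but the minimum cut has capacity 5.

Given cut capacity: 5 + 2 = 7.
Augment Res→J2→J3→Out: bottleneck 2, flow now 2.
Augment Res→J7→J3→Out: bottleneck 3, flow now 5.
No augmenting path remains; maximum flow = 5.
In the residual graph, reachable from Res: {Res, J2, J7, J3}.
Min-cut edges: J3→Out (5); capacity 5 = 5.
Cut capacity 7 exceeds the max flow 5, so it is not minimum.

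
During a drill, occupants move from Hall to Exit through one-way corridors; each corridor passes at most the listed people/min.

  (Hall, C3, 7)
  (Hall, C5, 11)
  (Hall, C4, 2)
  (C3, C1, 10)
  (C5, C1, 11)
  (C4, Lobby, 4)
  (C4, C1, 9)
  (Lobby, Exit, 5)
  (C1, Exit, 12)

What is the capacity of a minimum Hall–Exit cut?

Augment Hall→C3→C1→Exit: bottleneck 7, flow now 7.
Augment Hall→C5→C1→Exit: bottleneck 5, flow now 12.
Augment Hall→C4→Lobby→Exit: bottleneck 2, flow now 14.
No augmenting path remains; maximum flow = 14.
By max-flow min-cut, the minimum cut capacity equals the max flow.
In the residual graph, reachable from Hall: {Hall, C3, C5, C1}.
Min-cut edges: Hall→C4 (2), C1→Exit (12); capacity 2 + 12 = 14.

14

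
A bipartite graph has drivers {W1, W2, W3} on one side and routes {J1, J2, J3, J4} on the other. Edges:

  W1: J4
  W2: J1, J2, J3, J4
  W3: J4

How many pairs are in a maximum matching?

Unit-capacity flow: source→left, listed edges, right→sink; max matching = max flow.
Augmenting path W1→J4 (+1); matched 1.
Augmenting path W2→J1 (+1); matched 2.
No augmenting path remains; maximum matching = 2.
König certificate: {W2, J4} is a vertex cover of size 2 (every listed pair touches it), so no matching can be larger.

2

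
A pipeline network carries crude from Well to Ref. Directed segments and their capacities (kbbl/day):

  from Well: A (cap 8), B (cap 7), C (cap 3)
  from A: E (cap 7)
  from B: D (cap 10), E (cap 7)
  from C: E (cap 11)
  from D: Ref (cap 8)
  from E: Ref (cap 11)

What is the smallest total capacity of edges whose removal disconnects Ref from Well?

Augment Well→A→E→Ref: bottleneck 7, flow now 7.
Augment Well→B→D→Ref: bottleneck 7, flow now 14.
Augment Well→C→E→Ref: bottleneck 3, flow now 17.
No augmenting path remains; maximum flow = 17.
By max-flow min-cut, the minimum cut capacity equals the max flow.
In the residual graph, reachable from Well: {Well, A}.
Min-cut edges: Well→B (7), Well→C (3), A→E (7); capacity 7 + 3 + 7 = 17.

17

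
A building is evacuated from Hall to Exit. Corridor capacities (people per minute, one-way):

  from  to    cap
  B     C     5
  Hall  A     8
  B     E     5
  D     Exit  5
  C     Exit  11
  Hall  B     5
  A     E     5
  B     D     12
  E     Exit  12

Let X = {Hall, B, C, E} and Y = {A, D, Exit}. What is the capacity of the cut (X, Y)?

Edges leaving {Hall, B, C, E}: Hall→A (8), B→D (12), C→Exit (11), E→Exit (12).
Cut capacity = 8 + 12 + 11 + 12 = 43.

43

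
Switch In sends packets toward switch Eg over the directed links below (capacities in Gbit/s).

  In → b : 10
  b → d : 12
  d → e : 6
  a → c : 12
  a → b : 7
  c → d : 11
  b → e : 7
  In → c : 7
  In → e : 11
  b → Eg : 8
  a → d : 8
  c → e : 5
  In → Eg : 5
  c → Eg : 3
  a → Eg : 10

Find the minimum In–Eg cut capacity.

16

Augment In→Eg: bottleneck 5, flow now 5.
Augment In→b→Eg: bottleneck 8, flow now 13.
Augment In→c→Eg: bottleneck 3, flow now 16.
No augmenting path remains; maximum flow = 16.
By max-flow min-cut, the minimum cut capacity equals the max flow.
In the residual graph, reachable from In: {In, b, c, d, e}.
Min-cut edges: In→Eg (5), b→Eg (8), c→Eg (3); capacity 5 + 8 + 3 = 16.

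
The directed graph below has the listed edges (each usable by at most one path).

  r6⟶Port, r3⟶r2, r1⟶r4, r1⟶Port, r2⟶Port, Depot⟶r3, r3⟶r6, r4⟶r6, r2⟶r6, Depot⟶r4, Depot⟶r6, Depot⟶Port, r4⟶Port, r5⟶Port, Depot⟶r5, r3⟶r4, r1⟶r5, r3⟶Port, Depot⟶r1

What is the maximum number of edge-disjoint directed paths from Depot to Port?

6

Assign every edge capacity 1; by Menger, the answer equals the max flow.
Path Depot→Port (+1); total 1.
Path Depot→r1→Port (+1); total 2.
Path Depot→r3→Port (+1); total 3.
Path Depot→r4→Port (+1); total 4.
Path Depot→r5→Port (+1); total 5.
Path Depot→r6→Port (+1); total 6.
No residual Depot→Port path; max flow = 6.
Certifying cut of size 6: {Depot→Port, Depot→r1, Depot→r3, Depot→r4, Depot→r5, Depot→r6}.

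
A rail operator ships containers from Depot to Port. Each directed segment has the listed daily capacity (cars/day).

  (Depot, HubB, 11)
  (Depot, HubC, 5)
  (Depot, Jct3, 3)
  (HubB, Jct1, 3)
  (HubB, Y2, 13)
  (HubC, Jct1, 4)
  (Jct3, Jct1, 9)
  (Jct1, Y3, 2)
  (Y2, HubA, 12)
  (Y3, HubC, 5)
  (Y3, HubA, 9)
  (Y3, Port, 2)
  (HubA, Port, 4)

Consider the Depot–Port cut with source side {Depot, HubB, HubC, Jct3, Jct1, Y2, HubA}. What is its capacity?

6

Edges leaving {Depot, HubB, HubC, Jct3, Jct1, Y2, HubA}: Jct1→Y3 (2), HubA→Port (4).
Cut capacity = 2 + 4 = 6.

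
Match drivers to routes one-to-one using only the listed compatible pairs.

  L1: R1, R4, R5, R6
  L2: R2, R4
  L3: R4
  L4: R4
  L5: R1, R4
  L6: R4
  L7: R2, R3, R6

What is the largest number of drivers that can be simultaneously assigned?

5

Unit-capacity flow: source→left, listed edges, right→sink; max matching = max flow.
Augmenting path L1→R1 (+1); matched 1.
Augmenting path L2→R2 (+1); matched 2.
Augmenting path L3→R4 (+1); matched 3.
Augmenting path L7→R3 (+1); matched 4.
Augmenting path L5→R1→L1→R5 (+1); matched 5.
No augmenting path remains; maximum matching = 5.
König certificate: {L1, L2, L5, L7, R4} is a vertex cover of size 5 (every listed pair touches it), so no matching can be larger.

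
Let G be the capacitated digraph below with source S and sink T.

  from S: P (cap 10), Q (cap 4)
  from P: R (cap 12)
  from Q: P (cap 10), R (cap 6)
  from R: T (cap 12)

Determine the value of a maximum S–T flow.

Augment S→P→R→T: bottleneck 10, flow now 10.
Augment S→Q→R→T: bottleneck 2, flow now 12.
No augmenting path remains; maximum flow = 12.
In the residual graph, reachable from S: {S, P, Q, R}.
Min-cut edges: R→T (12); capacity 12 = 12.
This cut is saturated, so no flow can exceed 12.

12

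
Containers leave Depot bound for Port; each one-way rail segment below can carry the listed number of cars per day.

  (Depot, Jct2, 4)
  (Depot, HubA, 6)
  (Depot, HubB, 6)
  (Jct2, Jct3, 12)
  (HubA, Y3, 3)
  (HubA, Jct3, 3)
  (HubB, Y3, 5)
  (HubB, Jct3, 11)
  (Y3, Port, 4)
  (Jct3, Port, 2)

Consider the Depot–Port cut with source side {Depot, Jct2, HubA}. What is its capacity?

24

Edges leaving {Depot, Jct2, HubA}: Depot→HubB (6), Jct2→Jct3 (12), HubA→Y3 (3), HubA→Jct3 (3).
Cut capacity = 6 + 12 + 3 + 3 = 24.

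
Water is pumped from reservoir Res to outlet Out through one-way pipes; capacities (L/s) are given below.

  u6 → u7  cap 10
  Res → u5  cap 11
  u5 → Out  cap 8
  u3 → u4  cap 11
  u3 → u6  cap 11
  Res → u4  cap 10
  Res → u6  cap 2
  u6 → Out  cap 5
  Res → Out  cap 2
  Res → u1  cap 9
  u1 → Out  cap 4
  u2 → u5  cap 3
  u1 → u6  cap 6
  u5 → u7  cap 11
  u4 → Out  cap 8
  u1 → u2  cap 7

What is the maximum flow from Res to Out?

27

Augment Res→Out: bottleneck 2, flow now 2.
Augment Res→u1→Out: bottleneck 4, flow now 6.
Augment Res→u4→Out: bottleneck 8, flow now 14.
Augment Res→u5→Out: bottleneck 8, flow now 22.
Augment Res→u6→Out: bottleneck 2, flow now 24.
Augment Res→u1→u6→Out: bottleneck 3, flow now 27.
No augmenting path remains; maximum flow = 27.
In the residual graph, reachable from Res: {Res, u1, u2, u4, u5, u6, u7}.
Min-cut edges: Res→Out (2), u1→Out (4), u4→Out (8), u5→Out (8), u6→Out (5); capacity 2 + 4 + 8 + 8 + 5 = 27.
This cut is saturated, so no flow can exceed 27.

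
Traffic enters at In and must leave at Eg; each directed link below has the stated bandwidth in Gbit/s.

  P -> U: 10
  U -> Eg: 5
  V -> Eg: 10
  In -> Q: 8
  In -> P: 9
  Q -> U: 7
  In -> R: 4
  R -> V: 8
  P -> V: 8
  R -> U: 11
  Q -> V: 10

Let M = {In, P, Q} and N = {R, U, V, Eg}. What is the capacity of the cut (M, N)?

Edges leaving {In, P, Q}: In→R (4), P→U (10), P→V (8), Q→U (7), Q→V (10).
Cut capacity = 4 + 10 + 8 + 7 + 10 = 39.

39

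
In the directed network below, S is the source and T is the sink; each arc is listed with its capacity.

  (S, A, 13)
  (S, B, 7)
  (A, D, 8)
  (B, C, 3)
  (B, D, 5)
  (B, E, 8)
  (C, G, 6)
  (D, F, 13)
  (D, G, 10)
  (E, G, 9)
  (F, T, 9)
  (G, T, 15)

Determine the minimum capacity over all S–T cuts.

Augment S→A→D→F→T: bottleneck 8, flow now 8.
Augment S→B→C→G→T: bottleneck 3, flow now 11.
Augment S→B→D→F→T: bottleneck 1, flow now 12.
Augment S→B→D→G→T: bottleneck 3, flow now 15.
No augmenting path remains; maximum flow = 15.
By max-flow min-cut, the minimum cut capacity equals the max flow.
In the residual graph, reachable from S: {S, A}.
Min-cut edges: S→B (7), A→D (8); capacity 7 + 8 = 15.

15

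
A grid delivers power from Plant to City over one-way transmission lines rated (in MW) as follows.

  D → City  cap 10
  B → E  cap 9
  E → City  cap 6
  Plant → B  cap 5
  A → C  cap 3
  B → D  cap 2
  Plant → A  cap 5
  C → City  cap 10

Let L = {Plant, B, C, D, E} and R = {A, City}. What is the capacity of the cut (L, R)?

Edges leaving {Plant, B, C, D, E}: Plant→A (5), C→City (10), D→City (10), E→City (6).
Cut capacity = 5 + 10 + 10 + 6 = 31.

31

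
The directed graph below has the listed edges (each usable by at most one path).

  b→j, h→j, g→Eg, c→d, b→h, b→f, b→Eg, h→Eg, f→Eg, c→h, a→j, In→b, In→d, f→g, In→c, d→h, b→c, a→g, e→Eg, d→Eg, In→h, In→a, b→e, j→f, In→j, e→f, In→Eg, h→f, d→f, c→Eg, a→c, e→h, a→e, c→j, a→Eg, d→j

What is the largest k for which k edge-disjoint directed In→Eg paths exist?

7

Assign every edge capacity 1; by Menger, the answer equals the max flow.
Path In→Eg (+1); total 1.
Path In→a→Eg (+1); total 2.
Path In→b→Eg (+1); total 3.
Path In→c→Eg (+1); total 4.
Path In→d→Eg (+1); total 5.
Path In→h→Eg (+1); total 6.
Path In→j→f→Eg (+1); total 7.
No residual In→Eg path; max flow = 7.
Certifying cut of size 7: {In→Eg, In→a, In→b, In→c, In→d, In→h, In→j}.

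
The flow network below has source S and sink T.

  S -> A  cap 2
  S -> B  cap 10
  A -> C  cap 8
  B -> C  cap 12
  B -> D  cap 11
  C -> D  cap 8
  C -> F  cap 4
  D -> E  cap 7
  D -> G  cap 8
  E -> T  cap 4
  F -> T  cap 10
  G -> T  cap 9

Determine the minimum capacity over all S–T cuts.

12

Augment S→A→C→F→T: bottleneck 2, flow now 2.
Augment S→B→C→F→T: bottleneck 2, flow now 4.
Augment S→B→D→E→T: bottleneck 4, flow now 8.
Augment S→B→D→G→T: bottleneck 4, flow now 12.
No augmenting path remains; maximum flow = 12.
By max-flow min-cut, the minimum cut capacity equals the max flow.
In the residual graph, reachable from S: {S}.
Min-cut edges: S→A (2), S→B (10); capacity 2 + 10 = 12.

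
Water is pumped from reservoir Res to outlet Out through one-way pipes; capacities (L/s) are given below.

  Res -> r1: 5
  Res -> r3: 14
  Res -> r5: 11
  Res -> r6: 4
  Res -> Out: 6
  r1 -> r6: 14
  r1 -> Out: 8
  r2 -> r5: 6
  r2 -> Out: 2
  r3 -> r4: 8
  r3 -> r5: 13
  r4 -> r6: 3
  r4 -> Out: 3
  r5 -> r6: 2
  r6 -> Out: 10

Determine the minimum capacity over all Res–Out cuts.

23

Augment Res→Out: bottleneck 6, flow now 6.
Augment Res→r1→Out: bottleneck 5, flow now 11.
Augment Res→r6→Out: bottleneck 4, flow now 15.
Augment Res→r3→r4→Out: bottleneck 3, flow now 18.
Augment Res→r5→r6→Out: bottleneck 2, flow now 20.
Augment Res→r3→r4→r6→Out: bottleneck 3, flow now 23.
No augmenting path remains; maximum flow = 23.
By max-flow min-cut, the minimum cut capacity equals the max flow.
In the residual graph, reachable from Res: {Res, r3, r4, r5}.
Min-cut edges: Res→r1 (5), Res→r6 (4), Res→Out (6), r4→r6 (3), r4→Out (3), r5→r6 (2); capacity 5 + 4 + 6 + 3 + 3 + 2 = 23.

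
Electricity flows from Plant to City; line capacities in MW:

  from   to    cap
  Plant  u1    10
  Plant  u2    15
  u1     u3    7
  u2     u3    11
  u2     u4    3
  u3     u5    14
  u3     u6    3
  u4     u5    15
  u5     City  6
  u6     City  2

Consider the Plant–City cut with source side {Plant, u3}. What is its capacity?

Edges leaving {Plant, u3}: Plant→u1 (10), Plant→u2 (15), u3→u5 (14), u3→u6 (3).
Cut capacity = 10 + 15 + 14 + 3 = 42.

42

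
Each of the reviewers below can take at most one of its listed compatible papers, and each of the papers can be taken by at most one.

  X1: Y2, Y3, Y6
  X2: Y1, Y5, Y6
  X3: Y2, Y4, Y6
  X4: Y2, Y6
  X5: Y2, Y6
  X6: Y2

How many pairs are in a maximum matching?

5

Unit-capacity flow: source→left, listed edges, right→sink; max matching = max flow.
Augmenting path X1→Y2 (+1); matched 1.
Augmenting path X2→Y1 (+1); matched 2.
Augmenting path X3→Y4 (+1); matched 3.
Augmenting path X4→Y6 (+1); matched 4.
Augmenting path X5→Y2→X1→Y3 (+1); matched 5.
No augmenting path remains; maximum matching = 5.
König certificate: {X1, X2, X3, Y2, Y6} is a vertex cover of size 5 (every listed pair touches it), so no matching can be larger.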